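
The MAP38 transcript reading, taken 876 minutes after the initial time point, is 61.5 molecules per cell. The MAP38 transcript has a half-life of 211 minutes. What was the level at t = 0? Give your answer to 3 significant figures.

Number of half-lives elapsed: n = 876/211 ≈ 4.1517.
A₀ = A × 2^n = 61.5 × 2^4.1517 = 61.5 × 17.774 ≈ 1093.1 molecules per cell.

1090 molecules per cell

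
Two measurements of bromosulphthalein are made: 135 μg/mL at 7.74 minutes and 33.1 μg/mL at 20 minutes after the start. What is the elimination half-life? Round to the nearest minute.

6 minutes

Over Δt = 20 − 7.74 = 12.26 minutes, the level fell by a factor of 135/33.1 ≈ 4.0785.
n = log₂(4.0785) ≈ 2.0281 half-lives, so t½ = 12.26/2.0281 ≈ 6.0452 minutes.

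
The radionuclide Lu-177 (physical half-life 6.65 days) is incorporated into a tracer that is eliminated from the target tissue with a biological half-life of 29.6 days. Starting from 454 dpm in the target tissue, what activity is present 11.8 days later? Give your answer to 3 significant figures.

101 dpm

1/t_eff = 1/t_phys + 1/t_biol = 1/6.65 + 1/29.6 = 0.18416 per day.
t_eff = 6.65 × 29.6 / (6.65 + 29.6) ≈ 5.4301 days.
Remaining = 454 × (1/2)^(11.8/5.4301) = 454 × (1/2)^2.1731 ≈ 100.67 dpm.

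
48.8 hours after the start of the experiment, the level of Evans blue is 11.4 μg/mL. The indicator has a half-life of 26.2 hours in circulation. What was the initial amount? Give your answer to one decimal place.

Number of half-lives elapsed: n = 48.8/26.2 ≈ 1.8626.
A₀ = A × 2^n = 11.4 × 2^1.8626 = 11.4 × 3.6366 ≈ 41.457 μg/mL.

41.5 μg/mL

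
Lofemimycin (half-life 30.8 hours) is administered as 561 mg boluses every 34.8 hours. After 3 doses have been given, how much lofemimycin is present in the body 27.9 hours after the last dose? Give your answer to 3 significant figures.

499 mg

The 3 doses were given 97.5, 62.7, 27.9 hours ago.
Total = 561·(1/2)^(97.5/30.8) + 561·(1/2)^(62.7/30.8) + 561·(1/2)^(27.9/30.8)
      = 62.521 + 136.82 + 299.42 ≈ 498.76 mg.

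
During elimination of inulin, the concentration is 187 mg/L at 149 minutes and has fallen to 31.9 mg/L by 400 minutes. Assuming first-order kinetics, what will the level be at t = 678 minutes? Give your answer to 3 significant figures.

4.50 mg/L

Over Δt = 400 − 149 = 251 minutes, the level fell by a factor of 187/31.9 ≈ 5.8621.
n = log₂(5.8621) ≈ 2.5514 half-lives, so t½ = 251/2.5514 ≈ 98.377 minutes.
From t = 400 to t = 678: 31.9 × (1/2)^((678−400)/98.377) ≈ 4.499 mg/L.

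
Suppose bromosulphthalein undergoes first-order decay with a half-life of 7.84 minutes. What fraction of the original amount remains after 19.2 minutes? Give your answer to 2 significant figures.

0.18

n = 19.2/7.84 ≈ 2.449 half-lives.
Fraction remaining = (1/2)^2.449 ≈ 0.18314.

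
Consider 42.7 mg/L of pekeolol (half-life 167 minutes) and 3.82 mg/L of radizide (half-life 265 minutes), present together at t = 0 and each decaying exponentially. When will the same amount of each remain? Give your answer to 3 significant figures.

Set 42.7·(1/2)^(t/167) = 3.82·(1/2)^(t/265).
Taking log₂: log₂(42.7/3.82) = t·(1/167 − 1/265).
log₂(11.178) = 3.4826; 1/167 − 1/265 = 0.0022144.
t = 3.4826 / 0.0022144 ≈ 1572.7 minutes.

1570 minutes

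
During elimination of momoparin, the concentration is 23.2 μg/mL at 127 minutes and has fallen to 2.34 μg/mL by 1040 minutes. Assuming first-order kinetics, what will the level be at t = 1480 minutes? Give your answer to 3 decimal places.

Over Δt = 1040 − 127 = 913 minutes, the level fell by a factor of 23.2/2.34 ≈ 9.9145.
n = log₂(9.9145) ≈ 3.3095 half-lives, so t½ = 913/3.3095 ≈ 275.87 minutes.
From t = 1040 to t = 1480: 2.34 × (1/2)^((1480−1040)/275.87) ≈ 0.77461 μg/mL.

0.775 μg/mL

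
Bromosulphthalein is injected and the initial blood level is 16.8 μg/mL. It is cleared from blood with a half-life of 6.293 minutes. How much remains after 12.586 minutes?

Elapsed time is 2 half-lives (12.586/6.293).
Each half-life halves the amount: 16.8 × (1/2)^2 = 16.8/4 = 4.2 μg/mL.

4.2 μg/mL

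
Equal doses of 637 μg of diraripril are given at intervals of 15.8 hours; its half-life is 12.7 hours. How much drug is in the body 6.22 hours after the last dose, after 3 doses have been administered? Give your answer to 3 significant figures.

The 3 doses were given 37.82, 22.02, 6.22 hours ago.
Total = 637·(1/2)^(37.82/12.7) + 637·(1/2)^(22.02/12.7) + 637·(1/2)^(6.22/12.7)
      = 80.851 + 191.51 + 453.63 ≈ 726 μg.

726 μg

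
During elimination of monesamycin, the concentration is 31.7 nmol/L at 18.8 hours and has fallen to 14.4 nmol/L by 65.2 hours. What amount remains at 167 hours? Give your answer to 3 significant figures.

2.55 nmol/L

Over Δt = 65.2 − 18.8 = 46.4 hours, the level fell by a factor of 31.7/14.4 ≈ 2.2014.
n = log₂(2.2014) ≈ 1.1384 half-lives, so t½ = 46.4/1.1384 ≈ 40.758 hours.
From t = 65.2 to t = 167: 14.4 × (1/2)^((167−65.2)/40.758) ≈ 2.5497 nmol/L.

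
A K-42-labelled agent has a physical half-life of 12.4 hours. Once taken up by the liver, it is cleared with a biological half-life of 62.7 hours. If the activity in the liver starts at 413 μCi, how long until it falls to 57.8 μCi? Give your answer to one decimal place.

29.4 hours

1/t_eff = 1/t_phys + 1/t_biol = 1/12.4 + 1/62.7 = 0.096594 per hour.
t_eff = 12.4 × 62.7 / (12.4 + 62.7) ≈ 10.353 hours.
n = log₂(413/57.8) ≈ 2.837; t = 2.837 × 10.353 ≈ 29.37 hours.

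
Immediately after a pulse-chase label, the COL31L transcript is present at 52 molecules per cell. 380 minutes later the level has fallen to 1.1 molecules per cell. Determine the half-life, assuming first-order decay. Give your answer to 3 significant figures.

68.3 minutes

A/A₀ = 1.1/52 ≈ 0.021154.
n = log₂(47.273) ≈ 5.5629 half-lives elapsed in 380 minutes.
t½ = 380/5.5629 ≈ 68.309 minutes.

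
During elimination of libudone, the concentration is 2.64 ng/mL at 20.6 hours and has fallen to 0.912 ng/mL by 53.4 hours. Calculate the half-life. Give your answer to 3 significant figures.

21.4 hours

Over Δt = 53.4 − 20.6 = 32.8 hours, the level fell by a factor of 2.64/0.912 ≈ 2.8947.
n = log₂(2.8947) ≈ 1.5334 half-lives, so t½ = 32.8/1.5334 ≈ 21.39 hours.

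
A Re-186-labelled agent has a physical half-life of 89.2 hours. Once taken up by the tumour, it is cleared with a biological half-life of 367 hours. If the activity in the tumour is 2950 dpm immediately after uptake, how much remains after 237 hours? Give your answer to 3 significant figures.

299 dpm

1/t_eff = 1/t_phys + 1/t_biol = 1/89.2 + 1/367 = 0.013936 per hour.
t_eff = 89.2 × 367 / (89.2 + 367) ≈ 71.759 hours.
Remaining = 2950 × (1/2)^(237/71.759) = 2950 × (1/2)^3.3027 ≈ 298.95 dpm.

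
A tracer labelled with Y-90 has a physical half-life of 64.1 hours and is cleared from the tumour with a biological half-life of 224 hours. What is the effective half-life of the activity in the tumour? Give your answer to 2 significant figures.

1/t_eff = 1/t_phys + 1/t_biol = 1/64.1 + 1/224 = 0.020065 per hour.
t_eff = 64.1 × 224 / (64.1 + 224) ≈ 49.838 hours.

50 hours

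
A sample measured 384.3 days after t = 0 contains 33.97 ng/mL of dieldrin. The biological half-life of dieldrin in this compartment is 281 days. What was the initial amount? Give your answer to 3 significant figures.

87.7 ng/mL

Number of half-lives elapsed: n = 384.3/281 ≈ 1.3676.
A₀ = A × 2^n = 33.97 × 2^1.3676 = 33.97 × 2.5804 ≈ 87.657 ng/mL.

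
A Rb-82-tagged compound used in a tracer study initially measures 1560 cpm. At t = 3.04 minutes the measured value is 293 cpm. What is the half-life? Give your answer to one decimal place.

A/A₀ = 293/1560 ≈ 0.18782.
n = log₂(5.3242) ≈ 2.4126 half-lives elapsed in 3.04 minutes.
t½ = 3.04/2.4126 ≈ 1.2601 minutes.

1.3 minutes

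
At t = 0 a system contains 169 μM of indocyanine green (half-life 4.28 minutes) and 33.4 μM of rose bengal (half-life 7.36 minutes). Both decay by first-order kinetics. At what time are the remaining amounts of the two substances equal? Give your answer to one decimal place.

Set 169·(1/2)^(t/4.28) = 33.4·(1/2)^(t/7.36).
Taking log₂: log₂(169/33.4) = t·(1/4.28 − 1/7.36).
log₂(5.0599) = 2.3391; 1/4.28 − 1/7.36 = 0.097775.
t = 2.3391 / 0.097775 ≈ 23.923 minutes.

23.9 minutes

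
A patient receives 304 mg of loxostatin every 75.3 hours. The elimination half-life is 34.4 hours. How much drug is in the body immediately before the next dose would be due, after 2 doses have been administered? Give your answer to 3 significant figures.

The 2 doses were given 150.6, 75.3 hours ago.
Total = 304·(1/2)^(150.6/34.4) + 304·(1/2)^(75.3/34.4)
      = 14.622 + 66.67 ≈ 81.292 mg.

81.3 mg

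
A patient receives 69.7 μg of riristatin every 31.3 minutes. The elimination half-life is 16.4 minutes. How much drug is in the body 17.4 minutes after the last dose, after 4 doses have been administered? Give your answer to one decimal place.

The 4 doses were given 111.3, 80, 48.7, 17.4 minutes ago.
Total = 69.7·(1/2)^(111.3/16.4) + 69.7·(1/2)^(80/16.4) + 69.7·(1/2)^(48.7/16.4) + 69.7·(1/2)^(17.4/16.4)
      = 0.63135 + 2.3702 + 8.8986 + 33.408 ≈ 45.308 μg.

45.3 μg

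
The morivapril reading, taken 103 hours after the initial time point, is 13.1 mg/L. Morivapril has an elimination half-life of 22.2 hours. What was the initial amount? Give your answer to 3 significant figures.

327 mg/L

Number of half-lives elapsed: n = 103/22.2 ≈ 4.6396.
A₀ = A × 2^n = 13.1 × 2^4.6396 = 13.1 × 24.927 ≈ 326.54 mg/L.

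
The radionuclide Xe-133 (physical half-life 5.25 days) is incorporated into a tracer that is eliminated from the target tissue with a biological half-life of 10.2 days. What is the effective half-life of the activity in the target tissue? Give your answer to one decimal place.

3.5 days

1/t_eff = 1/t_phys + 1/t_biol = 1/5.25 + 1/10.2 = 0.28852 per day.
t_eff = 5.25 × 10.2 / (5.25 + 10.2) ≈ 3.466 days.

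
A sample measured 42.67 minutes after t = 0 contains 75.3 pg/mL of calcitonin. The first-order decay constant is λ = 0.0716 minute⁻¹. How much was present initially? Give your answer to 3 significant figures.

1600 pg/mL

t½ = ln 2 / λ = 0.69315 / 0.0716 ≈ 9.6808 minutes.
Number of half-lives elapsed: n = 42.67/9.6808 ≈ 4.4077.
A₀ = A × 2^n = 75.3 × 2^4.4077 = 75.3 × 21.225 ≈ 1598.2 pg/mL.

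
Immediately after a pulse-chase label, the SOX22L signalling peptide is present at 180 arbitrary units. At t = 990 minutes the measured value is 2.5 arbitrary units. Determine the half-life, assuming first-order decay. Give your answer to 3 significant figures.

A/A₀ = 2.5/180 ≈ 0.013889.
n = log₂(72) ≈ 6.1699 half-lives elapsed in 990 minutes.
t½ = 990/6.1699 ≈ 160.46 minutes.

160 minutes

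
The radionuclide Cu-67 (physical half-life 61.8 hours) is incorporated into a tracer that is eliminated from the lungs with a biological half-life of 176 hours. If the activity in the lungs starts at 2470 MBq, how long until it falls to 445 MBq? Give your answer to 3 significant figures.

1/t_eff = 1/t_phys + 1/t_biol = 1/61.8 + 1/176 = 0.021863 per hour.
t_eff = 61.8 × 176 / (61.8 + 176) ≈ 45.739 hours.
n = log₂(2470/445) ≈ 2.4726; t = 2.4726 × 45.739 ≈ 113.1 hours.

113 hours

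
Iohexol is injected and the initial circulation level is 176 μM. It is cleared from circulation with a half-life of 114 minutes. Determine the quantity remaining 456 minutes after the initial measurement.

11 μM

Elapsed time is 4 half-lives (456/114).
Each half-life halves the amount: 176 × (1/2)^4 = 176/16 = 11 μM.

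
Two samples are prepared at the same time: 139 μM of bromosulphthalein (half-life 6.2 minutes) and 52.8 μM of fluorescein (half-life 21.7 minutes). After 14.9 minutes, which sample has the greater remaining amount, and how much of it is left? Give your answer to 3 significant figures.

fluorescein, 32.8 μM

bromosulphthalein: 139 × (1/2)^2.4032 ≈ 26.277 μM.
fluorescein: 52.8 × (1/2)^0.68664 ≈ 32.805 μM.
Fluorescein has more remaining, at ≈ 32.805 μM.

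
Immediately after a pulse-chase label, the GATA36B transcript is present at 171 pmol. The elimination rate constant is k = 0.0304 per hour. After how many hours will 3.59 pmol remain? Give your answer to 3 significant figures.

t½ = ln 2 / k = 0.69315 / 0.0304 ≈ 22.801 hours.
Fraction remaining = 3.59/171 ≈ 0.020994.
n = log₂(171/3.59) = ln(47.632)/ln 2 ≈ 5.5739 half-lives.
t = n × t½ = 5.5739 × 22.801 ≈ 127.09 hours.

127 hours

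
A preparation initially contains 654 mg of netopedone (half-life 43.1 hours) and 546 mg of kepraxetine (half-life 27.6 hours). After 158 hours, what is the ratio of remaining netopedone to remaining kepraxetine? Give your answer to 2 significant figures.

netopedone: 654 × (1/2)^(158/43.1) = 654 × (1/2)^3.6659 ≈ 51.527 mg.
kepraxetine: 546 × (1/2)^(158/27.6) = 546 × (1/2)^5.7246 ≈ 10.325 mg.
Ratio ≈ 51.527 / 10.325 ≈ 4.9903.

5.0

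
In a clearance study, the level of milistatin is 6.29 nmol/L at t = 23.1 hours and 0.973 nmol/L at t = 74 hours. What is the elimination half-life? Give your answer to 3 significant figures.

Over Δt = 74 − 23.1 = 50.9 hours, the level fell by a factor of 6.29/0.973 ≈ 6.4645.
n = log₂(6.4645) ≈ 2.6925 half-lives, so t½ = 50.9/2.6925 ≈ 18.904 hours.

18.9 hours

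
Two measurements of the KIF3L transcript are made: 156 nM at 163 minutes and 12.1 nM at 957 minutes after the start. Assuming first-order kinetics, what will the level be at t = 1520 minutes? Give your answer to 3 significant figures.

1.97 nM

Over Δt = 957 − 163 = 794 minutes, the level fell by a factor of 156/12.1 ≈ 12.893.
n = log₂(12.893) ≈ 3.6885 half-lives, so t½ = 794/3.6885 ≈ 215.27 minutes.
From t = 957 to t = 1520: 12.1 × (1/2)^((1520−957)/215.27) ≈ 1.9746 nM.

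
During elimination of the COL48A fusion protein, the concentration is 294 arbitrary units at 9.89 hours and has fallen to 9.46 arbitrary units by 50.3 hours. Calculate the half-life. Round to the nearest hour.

Over Δt = 50.3 − 9.89 = 40.41 hours, the level fell by a factor of 294/9.46 ≈ 31.078.
n = log₂(31.078) ≈ 4.9578 half-lives, so t½ = 40.41/4.9578 ≈ 8.1507 hours.

8 hours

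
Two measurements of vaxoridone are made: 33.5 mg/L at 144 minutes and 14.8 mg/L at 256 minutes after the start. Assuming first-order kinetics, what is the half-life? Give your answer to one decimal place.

95.0 minutes

Over Δt = 256 − 144 = 112 minutes, the level fell by a factor of 33.5/14.8 ≈ 2.2635.
n = log₂(2.2635) ≈ 1.1786 half-lives, so t½ = 112/1.1786 ≈ 95.031 minutes.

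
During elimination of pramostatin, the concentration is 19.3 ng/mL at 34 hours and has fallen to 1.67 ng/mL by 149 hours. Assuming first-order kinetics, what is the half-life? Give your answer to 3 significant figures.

32.6 hours

Over Δt = 149 − 34 = 115 hours, the level fell by a factor of 19.3/1.67 ≈ 11.557.
n = log₂(11.557) ≈ 3.5307 half-lives, so t½ = 115/3.5307 ≈ 32.572 hours.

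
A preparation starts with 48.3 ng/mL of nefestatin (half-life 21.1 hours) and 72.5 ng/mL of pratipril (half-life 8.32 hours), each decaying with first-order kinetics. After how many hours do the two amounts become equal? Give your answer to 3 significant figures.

Set 48.3·(1/2)^(t/21.1) = 72.5·(1/2)^(t/8.32).
Taking log₂: log₂(48.3/72.5) = t·(1/21.1 − 1/8.32).
log₂(0.66621) = -0.58596; 1/21.1 − 1/8.32 = -0.072799.
t = -0.58596 / -0.072799 ≈ 8.049 hours.

8.05 hours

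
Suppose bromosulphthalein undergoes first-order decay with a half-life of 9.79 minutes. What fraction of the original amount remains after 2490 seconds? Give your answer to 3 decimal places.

0.053

2490 seconds = 41.5 minutes.
n = 41.5/9.79 ≈ 4.239 half-lives.
Fraction remaining = (1/2)^4.239 ≈ 0.052958.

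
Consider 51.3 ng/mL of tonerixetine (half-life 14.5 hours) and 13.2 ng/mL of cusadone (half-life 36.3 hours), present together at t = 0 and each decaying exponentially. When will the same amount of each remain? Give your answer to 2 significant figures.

47 hours

Set 51.3·(1/2)^(t/14.5) = 13.2·(1/2)^(t/36.3).
Taking log₂: log₂(51.3/13.2) = t·(1/14.5 − 1/36.3).
log₂(3.8864) = 1.9584; 1/14.5 − 1/36.3 = 0.041417.
t = 1.9584 / 0.041417 ≈ 47.285 hours.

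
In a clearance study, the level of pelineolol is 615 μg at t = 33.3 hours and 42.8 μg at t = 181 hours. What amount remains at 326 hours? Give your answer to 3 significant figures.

3.13 μg

Over Δt = 181 − 33.3 = 147.7 hours, the level fell by a factor of 615/42.8 ≈ 14.369.
n = log₂(14.369) ≈ 3.8449 half-lives, so t½ = 147.7/3.8449 ≈ 38.414 hours.
From t = 181 to t = 326: 42.8 × (1/2)^((326−181)/38.414) ≈ 3.1273 μg.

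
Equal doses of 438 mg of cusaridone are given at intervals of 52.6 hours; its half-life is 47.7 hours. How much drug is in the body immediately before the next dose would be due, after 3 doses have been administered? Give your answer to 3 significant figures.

343 mg

The 3 doses were given 157.8, 105.2, 52.6 hours ago.
Total = 438·(1/2)^(157.8/47.7) + 438·(1/2)^(105.2/47.7) + 438·(1/2)^(52.6/47.7)
      = 44.22 + 94.966 + 203.95 ≈ 343.13 mg.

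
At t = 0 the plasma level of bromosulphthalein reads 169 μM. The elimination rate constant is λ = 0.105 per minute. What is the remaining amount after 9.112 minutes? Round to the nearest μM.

65 μM

t½ = ln 2 / λ = 0.69315 / 0.105 ≈ 6.6014 minutes.
Number of half-lives: n = 9.112/6.6014 ≈ 1.3803.
Remaining = 169 × (1/2)^1.3803 = 169 × 0.38414 ≈ 64.919 μM.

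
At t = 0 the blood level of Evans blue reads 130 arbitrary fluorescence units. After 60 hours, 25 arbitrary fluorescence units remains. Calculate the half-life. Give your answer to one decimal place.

25.2 hours

A/A₀ = 25/130 ≈ 0.19231.
n = log₂(5.2) ≈ 2.3785 half-lives elapsed in 60 hours.
t½ = 60/2.3785 ≈ 25.226 hours.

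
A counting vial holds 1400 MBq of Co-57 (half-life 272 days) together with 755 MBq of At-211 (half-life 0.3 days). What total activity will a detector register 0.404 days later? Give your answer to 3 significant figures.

Co-57: 1400 × (1/2)^(0.404/272) = 1400 × (1/2)^0.0014853 ≈ 1398.6 MBq.
At-211: 755 × (1/2)^(0.404/0.3) = 755 × (1/2)^1.3467 ≈ 296.87 MBq.
Total = 1398.6 + 296.87 ≈ 1695.4 MBq.

1700 MBq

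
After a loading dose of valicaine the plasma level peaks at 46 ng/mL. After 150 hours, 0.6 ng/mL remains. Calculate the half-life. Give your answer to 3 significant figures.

A/A₀ = 0.6/46 ≈ 0.013043.
n = log₂(76.667) ≈ 6.2605 half-lives elapsed in 150 hours.
t½ = 150/6.2605 ≈ 23.96 hours.

24.0 hours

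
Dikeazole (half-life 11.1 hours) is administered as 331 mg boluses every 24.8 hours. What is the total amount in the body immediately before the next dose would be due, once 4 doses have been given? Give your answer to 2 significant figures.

The 4 doses were given 99.2, 74.4, 49.6, 24.8 hours ago.
Total = 331·(1/2)^(99.2/11.1) + 331·(1/2)^(74.4/11.1) + 331·(1/2)^(49.6/11.1) + 331·(1/2)^(24.8/11.1)
      = 0.67537 + 3.1777 + 14.952 + 70.349 ≈ 89.153 mg.

89 mg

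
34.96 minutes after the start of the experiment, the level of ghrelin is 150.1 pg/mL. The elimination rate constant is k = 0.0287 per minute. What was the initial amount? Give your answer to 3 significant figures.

t½ = ln 2 / k = 0.69315 / 0.0287 ≈ 24.151 minutes.
Number of half-lives elapsed: n = 34.96/24.151 ≈ 1.4475.
A₀ = A × 2^n = 150.1 × 2^1.4475 = 150.1 × 2.7274 ≈ 409.38 pg/mL.

409 pg/mL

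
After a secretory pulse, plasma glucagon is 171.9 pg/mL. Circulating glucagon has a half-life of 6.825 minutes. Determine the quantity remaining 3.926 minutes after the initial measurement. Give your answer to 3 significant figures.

Number of half-lives: n = 3.926/6.825 ≈ 0.57524.
Remaining = 171.9 × (1/2)^0.57524 = 171.9 × 0.67118 ≈ 115.38 pg/mL.

115 pg/mL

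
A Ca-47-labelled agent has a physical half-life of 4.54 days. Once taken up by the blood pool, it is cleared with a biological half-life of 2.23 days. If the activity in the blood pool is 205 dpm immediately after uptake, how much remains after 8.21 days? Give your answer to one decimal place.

1/t_eff = 1/t_phys + 1/t_biol = 1/4.54 + 1/2.23 = 0.66869 per day.
t_eff = 4.54 × 2.23 / (4.54 + 2.23) ≈ 1.4955 days.
Remaining = 205 × (1/2)^(8.21/1.4955) = 205 × (1/2)^5.49 ≈ 4.5615 dpm.

4.6 dpm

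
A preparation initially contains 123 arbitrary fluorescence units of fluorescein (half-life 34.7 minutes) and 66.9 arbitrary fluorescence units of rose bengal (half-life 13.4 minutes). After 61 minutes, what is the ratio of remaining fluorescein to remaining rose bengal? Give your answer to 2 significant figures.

fluorescein: 123 × (1/2)^(61/34.7) = 123 × (1/2)^1.7579 ≈ 36.368 arbitrary fluorescence units.
rose bengal: 66.9 × (1/2)^(61/13.4) = 66.9 × (1/2)^4.5522 ≈ 2.8514 arbitrary fluorescence units.
Ratio ≈ 36.368 / 2.8514 ≈ 12.754.

13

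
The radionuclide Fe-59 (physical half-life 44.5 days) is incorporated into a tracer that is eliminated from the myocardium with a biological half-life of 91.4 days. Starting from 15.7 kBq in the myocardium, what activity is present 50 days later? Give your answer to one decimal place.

1/t_eff = 1/t_phys + 1/t_biol = 1/44.5 + 1/91.4 = 0.033413 per day.
t_eff = 44.5 × 91.4 / (44.5 + 91.4) ≈ 29.929 days.
Remaining = 15.7 × (1/2)^(50/29.929) = 15.7 × (1/2)^1.6706 ≈ 4.9316 kBq.

4.9 kBq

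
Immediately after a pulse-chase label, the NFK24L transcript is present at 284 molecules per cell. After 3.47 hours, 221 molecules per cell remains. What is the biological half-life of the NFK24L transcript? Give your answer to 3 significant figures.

A/A₀ = 221/284 ≈ 0.77817.
n = log₂(1.2851) ≈ 0.36184 half-lives elapsed in 3.47 hours.
t½ = 3.47/0.36184 ≈ 9.5898 hours.

9.59 hours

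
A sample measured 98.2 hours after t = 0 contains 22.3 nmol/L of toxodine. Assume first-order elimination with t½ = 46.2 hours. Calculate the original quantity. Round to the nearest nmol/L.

97 nmol/L

Number of half-lives elapsed: n = 98.2/46.2 ≈ 2.1255.
A₀ = A × 2^n = 22.3 × 2^2.1255 = 22.3 × 4.3637 ≈ 97.31 nmol/L.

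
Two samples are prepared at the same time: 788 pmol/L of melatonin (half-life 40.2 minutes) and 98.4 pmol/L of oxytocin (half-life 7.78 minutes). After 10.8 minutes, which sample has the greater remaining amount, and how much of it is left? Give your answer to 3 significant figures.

melatonin, 654 pmol/L

melatonin: 788 × (1/2)^0.26866 ≈ 654.11 pmol/L.
oxytocin: 98.4 × (1/2)^1.3882 ≈ 37.594 pmol/L.
Melatonin has more remaining, at ≈ 654.11 pmol/L.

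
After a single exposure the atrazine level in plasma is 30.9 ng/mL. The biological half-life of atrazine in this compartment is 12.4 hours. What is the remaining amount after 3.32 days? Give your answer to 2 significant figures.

Convert the elapsed time: 3.32 days = 79.68 hours.
Number of half-lives: n = 79.68/12.4 ≈ 6.4258.
Remaining = 30.9 × (1/2)^6.4258 = 30.9 × 0.011632 ≈ 0.35942 ng/mL.

0.36 ng/mL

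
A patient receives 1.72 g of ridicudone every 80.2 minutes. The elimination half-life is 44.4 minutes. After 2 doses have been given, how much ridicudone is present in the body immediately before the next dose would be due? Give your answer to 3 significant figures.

The 2 doses were given 160.4, 80.2 minutes ago.
Total = 1.72·(1/2)^(160.4/44.4) + 1.72·(1/2)^(80.2/44.4)
      = 0.14061 + 0.49179 ≈ 0.6324 g.

0.632 g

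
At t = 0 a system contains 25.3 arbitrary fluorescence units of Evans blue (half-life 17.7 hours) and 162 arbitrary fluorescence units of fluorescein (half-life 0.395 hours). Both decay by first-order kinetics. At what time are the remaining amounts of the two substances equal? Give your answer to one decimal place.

Set 25.3·(1/2)^(t/17.7) = 162·(1/2)^(t/0.395).
Taking log₂: log₂(25.3/162) = t·(1/17.7 − 1/0.395).
log₂(0.15617) = -2.6788; 1/17.7 − 1/0.395 = -2.4751.
t = -2.6788 / -2.4751 ≈ 1.0823 hours.

1.1 hours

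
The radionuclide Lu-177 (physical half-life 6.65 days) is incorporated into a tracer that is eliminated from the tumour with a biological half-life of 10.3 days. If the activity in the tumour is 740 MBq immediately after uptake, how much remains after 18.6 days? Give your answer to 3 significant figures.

30.5 MBq

1/t_eff = 1/t_phys + 1/t_biol = 1/6.65 + 1/10.3 = 0.24746 per day.
t_eff = 6.65 × 10.3 / (6.65 + 10.3) ≈ 4.041 days.
Remaining = 740 × (1/2)^(18.6/4.041) = 740 × (1/2)^4.6028 ≈ 30.454 MBq.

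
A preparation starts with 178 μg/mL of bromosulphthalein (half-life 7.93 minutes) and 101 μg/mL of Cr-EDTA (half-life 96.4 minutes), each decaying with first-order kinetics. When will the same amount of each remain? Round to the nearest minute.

7 minutes

Set 178·(1/2)^(t/7.93) = 101·(1/2)^(t/96.4).
Taking log₂: log₂(178/101) = t·(1/7.93 − 1/96.4).
log₂(1.7624) = 0.81752; 1/7.93 − 1/96.4 = 0.11573.
t = 0.81752 / 0.11573 ≈ 7.064 minutes.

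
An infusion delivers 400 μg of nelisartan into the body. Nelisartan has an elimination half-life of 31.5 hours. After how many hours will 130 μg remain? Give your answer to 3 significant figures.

Fraction remaining = 130/400 ≈ 0.325.
n = log₂(400/130) = ln(3.0769)/ln 2 ≈ 1.6215 half-lives.
t = n × t½ = 1.6215 × 31.5 ≈ 51.077 hours.

51.1 hours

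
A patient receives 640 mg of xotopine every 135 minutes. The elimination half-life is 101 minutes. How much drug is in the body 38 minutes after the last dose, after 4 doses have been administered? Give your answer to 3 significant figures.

The 4 doses were given 443, 308, 173, 38 minutes ago.
Total = 640·(1/2)^(443/101) + 640·(1/2)^(308/101) + 640·(1/2)^(173/101) + 640·(1/2)^(38/101)
      = 30.607 + 77.301 + 195.23 + 493.08 ≈ 796.23 mg.

796 mg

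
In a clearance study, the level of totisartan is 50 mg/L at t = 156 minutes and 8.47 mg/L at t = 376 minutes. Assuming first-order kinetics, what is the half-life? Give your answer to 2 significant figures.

Over Δt = 376 − 156 = 220 minutes, the level fell by a factor of 50/8.47 ≈ 5.9032.
n = log₂(5.9032) ≈ 2.5615 half-lives, so t½ = 220/2.5615 ≈ 85.887 minutes.

86 minutes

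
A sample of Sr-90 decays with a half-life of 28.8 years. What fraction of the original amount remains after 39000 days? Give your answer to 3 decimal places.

39000 days = 106.849 years.
n = 106.849/28.8 ≈ 3.71 half-lives.
Fraction remaining = (1/2)^3.71 ≈ 0.076413.

0.076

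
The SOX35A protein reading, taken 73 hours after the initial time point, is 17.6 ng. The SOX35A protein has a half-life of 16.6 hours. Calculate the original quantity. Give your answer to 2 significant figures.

370 ng

Number of half-lives elapsed: n = 73/16.6 ≈ 4.3976.
A₀ = A × 2^n = 17.6 × 2^4.3976 = 17.6 × 21.077 ≈ 370.95 ng.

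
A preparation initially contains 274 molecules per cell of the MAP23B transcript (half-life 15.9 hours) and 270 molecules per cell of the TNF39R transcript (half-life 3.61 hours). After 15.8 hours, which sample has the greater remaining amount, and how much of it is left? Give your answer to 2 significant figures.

MAP23B transcript: 274 × (1/2)^0.99371 ≈ 137.6 molecules per cell.
TNF39R transcript: 270 × (1/2)^4.3767 ≈ 12.997 molecules per cell.
MAP23B transcript has more remaining, at ≈ 137.6 molecules per cell.

MAP23B transcript, 140 molecules per cell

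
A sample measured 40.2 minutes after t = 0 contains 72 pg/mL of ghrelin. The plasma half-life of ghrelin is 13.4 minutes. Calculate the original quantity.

Number of half-lives elapsed: n = 40.2/13.4 ≈ 3.
A₀ = A × 2^n = 72 × 2^3 = 72 × 8 ≈ 576 pg/mL.

576 pg/mL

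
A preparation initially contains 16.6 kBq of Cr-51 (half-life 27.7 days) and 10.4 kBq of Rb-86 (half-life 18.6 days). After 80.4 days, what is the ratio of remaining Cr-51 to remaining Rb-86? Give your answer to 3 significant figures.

4.27

Cr-51: 16.6 × (1/2)^(80.4/27.7) = 16.6 × (1/2)^2.9025 ≈ 2.22 kBq.
Rb-86: 10.4 × (1/2)^(80.4/18.6) = 10.4 × (1/2)^4.3226 ≈ 0.51976 kBq.
Ratio ≈ 2.22 / 0.51976 ≈ 4.2712.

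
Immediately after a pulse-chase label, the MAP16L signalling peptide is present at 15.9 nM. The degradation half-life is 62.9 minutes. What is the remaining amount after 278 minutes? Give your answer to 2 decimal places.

Number of half-lives: n = 278/62.9 ≈ 4.4197.
Remaining = 15.9 × (1/2)^4.4197 = 15.9 × 0.046723 ≈ 0.7429 nM.

0.74 nM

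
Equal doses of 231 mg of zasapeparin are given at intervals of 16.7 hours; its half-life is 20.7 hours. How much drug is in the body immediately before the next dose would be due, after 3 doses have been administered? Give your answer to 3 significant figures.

The 3 doses were given 50.1, 33.4, 16.7 hours ago.
Total = 231·(1/2)^(50.1/20.7) + 231·(1/2)^(33.4/20.7) + 231·(1/2)^(16.7/20.7)
      = 43.155 + 75.49 + 132.05 ≈ 250.7 mg.

251 mg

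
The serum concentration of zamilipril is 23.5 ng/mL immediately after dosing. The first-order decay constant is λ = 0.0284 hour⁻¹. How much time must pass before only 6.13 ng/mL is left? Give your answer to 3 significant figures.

t½ = ln 2 / λ = 0.69315 / 0.0284 ≈ 24.407 hours.
Fraction remaining = 6.13/23.5 ≈ 0.26085.
n = log₂(23.5/6.13) = ln(3.8336)/ln 2 ≈ 1.9387 half-lives.
t = n × t½ = 1.9387 × 24.407 ≈ 47.317 hours.

47.3 hours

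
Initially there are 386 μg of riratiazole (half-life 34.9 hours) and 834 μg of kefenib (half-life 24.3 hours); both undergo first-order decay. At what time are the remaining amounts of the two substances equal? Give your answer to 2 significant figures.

Set 386·(1/2)^(t/34.9) = 834·(1/2)^(t/24.3).
Taking log₂: log₂(386/834) = t·(1/34.9 − 1/24.3).
log₂(0.46283) = -1.1114; 1/34.9 − 1/24.3 = -0.012499.
t = -1.1114 / -0.012499 ≈ 88.923 hours.

89 hours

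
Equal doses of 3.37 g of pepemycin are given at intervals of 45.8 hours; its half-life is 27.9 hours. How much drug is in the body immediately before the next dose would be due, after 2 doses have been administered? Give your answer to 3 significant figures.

The 2 doses were given 91.6, 45.8 hours ago.
Total = 3.37·(1/2)^(91.6/27.9) + 3.37·(1/2)^(45.8/27.9)
      = 0.34618 + 1.0801 ≈ 1.4263 g.

1.43 g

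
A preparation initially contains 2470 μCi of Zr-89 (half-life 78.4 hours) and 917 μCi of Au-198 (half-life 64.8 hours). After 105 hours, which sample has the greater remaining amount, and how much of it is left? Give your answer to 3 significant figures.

Zr-89, 976 μCi

Zr-89: 2470 × (1/2)^1.3393 ≈ 976.18 μCi.
Au-198: 917 × (1/2)^1.6204 ≈ 298.26 μCi.
Zr-89 has more remaining, at ≈ 976.18 μCi.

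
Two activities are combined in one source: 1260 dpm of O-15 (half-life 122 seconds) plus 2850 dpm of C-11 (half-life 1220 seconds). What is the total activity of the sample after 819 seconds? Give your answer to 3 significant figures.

O-15: 1260 × (1/2)^(819/122) = 1260 × (1/2)^6.7131 ≈ 12.009 dpm.
C-11: 2850 × (1/2)^(819/1220) = 2850 × (1/2)^0.67131 ≈ 1789.6 dpm.
Total = 12.009 + 1789.6 ≈ 1801.6 dpm.

1800 dpm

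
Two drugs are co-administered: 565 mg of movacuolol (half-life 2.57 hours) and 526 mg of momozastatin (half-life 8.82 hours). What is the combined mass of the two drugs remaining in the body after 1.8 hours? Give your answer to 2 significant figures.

movacuolol: 565 × (1/2)^(1.8/2.57) = 565 × (1/2)^0.70039 ≈ 347.7 mg.
momozastatin: 526 × (1/2)^(1.8/8.82) = 526 × (1/2)^0.20408 ≈ 456.62 mg.
Total = 347.7 + 456.62 ≈ 804.32 mg.

800 mg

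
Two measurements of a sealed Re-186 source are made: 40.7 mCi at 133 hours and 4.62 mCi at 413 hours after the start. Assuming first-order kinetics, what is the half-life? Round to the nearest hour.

Over Δt = 413 − 133 = 280 hours, the level fell by a factor of 40.7/4.62 ≈ 8.8095.
n = log₂(8.8095) ≈ 3.1391 half-lives, so t½ = 280/3.1391 ≈ 89.199 hours.

89 hours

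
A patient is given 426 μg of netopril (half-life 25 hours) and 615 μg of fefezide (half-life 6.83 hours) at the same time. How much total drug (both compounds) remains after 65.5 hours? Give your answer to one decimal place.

netopril: 426 × (1/2)^(65.5/25) = 426 × (1/2)^2.62 ≈ 69.296 μg.
fefezide: 615 × (1/2)^(65.5/6.83) = 615 × (1/2)^9.59 ≈ 0.79797 μg.
Total = 69.296 + 0.79797 ≈ 70.094 μg.

70.1 μg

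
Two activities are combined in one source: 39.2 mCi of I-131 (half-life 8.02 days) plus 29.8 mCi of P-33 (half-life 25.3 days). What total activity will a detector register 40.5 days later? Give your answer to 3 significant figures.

11.0 mCi

I-131: 39.2 × (1/2)^(40.5/8.02) = 39.2 × (1/2)^5.0499 ≈ 1.1834 mCi.
P-33: 29.8 × (1/2)^(40.5/25.3) = 29.8 × (1/2)^1.6008 ≈ 9.8249 mCi.
Total = 1.1834 + 9.8249 ≈ 11.008 mCi.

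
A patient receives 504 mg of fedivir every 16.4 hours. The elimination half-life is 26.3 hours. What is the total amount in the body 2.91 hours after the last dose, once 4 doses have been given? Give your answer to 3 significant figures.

1090 mg

The 4 doses were given 52.11, 35.71, 19.31, 2.91 hours ago.
Total = 504·(1/2)^(52.11/26.3) + 504·(1/2)^(35.71/26.3) + 504·(1/2)^(19.31/26.3) + 504·(1/2)^(2.91/26.3)
      = 127.64 + 196.65 + 302.98 + 466.79 ≈ 1094.1 mg.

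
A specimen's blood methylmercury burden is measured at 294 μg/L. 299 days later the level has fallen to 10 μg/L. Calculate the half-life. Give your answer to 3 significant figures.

61.3 days

A/A₀ = 10/294 ≈ 0.034014.
n = log₂(29.4) ≈ 4.8777 half-lives elapsed in 299 days.
t½ = 299/4.8777 ≈ 61.299 days.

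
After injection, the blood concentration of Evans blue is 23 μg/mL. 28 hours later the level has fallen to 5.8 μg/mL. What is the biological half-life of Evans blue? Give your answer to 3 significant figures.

14.1 hours

A/A₀ = 5.8/23 ≈ 0.25217.
n = log₂(3.9655) ≈ 1.9875 half-lives elapsed in 28 hours.
t½ = 28/1.9875 ≈ 14.088 hours.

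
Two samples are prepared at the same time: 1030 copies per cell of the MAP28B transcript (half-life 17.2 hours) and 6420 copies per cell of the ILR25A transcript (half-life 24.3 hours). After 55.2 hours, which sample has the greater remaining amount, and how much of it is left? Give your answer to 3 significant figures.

MAP28B transcript: 1030 × (1/2)^3.2093 ≈ 111.36 copies per cell.
ILR25A transcript: 6420 × (1/2)^2.2716 ≈ 1329.6 copies per cell.
ILR25A transcript has more remaining, at ≈ 1329.6 copies per cell.

ILR25A transcript, 1330 copies per cell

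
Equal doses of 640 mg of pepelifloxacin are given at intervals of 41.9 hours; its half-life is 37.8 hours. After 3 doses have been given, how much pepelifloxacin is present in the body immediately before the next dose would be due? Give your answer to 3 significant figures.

498 mg

The 3 doses were given 125.7, 83.8, 41.9 hours ago.
Total = 640·(1/2)^(125.7/37.8) + 640·(1/2)^(83.8/37.8) + 640·(1/2)^(41.9/37.8)
      = 63.846 + 137.66 + 296.82 ≈ 498.33 mg.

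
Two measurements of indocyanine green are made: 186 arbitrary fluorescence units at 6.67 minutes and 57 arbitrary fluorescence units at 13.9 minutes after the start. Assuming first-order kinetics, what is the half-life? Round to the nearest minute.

4 minutes

Over Δt = 13.9 − 6.67 = 7.23 minutes, the level fell by a factor of 186/57 ≈ 3.2632.
n = log₂(3.2632) ≈ 1.7063 half-lives, so t½ = 7.23/1.7063 ≈ 4.2373 minutes.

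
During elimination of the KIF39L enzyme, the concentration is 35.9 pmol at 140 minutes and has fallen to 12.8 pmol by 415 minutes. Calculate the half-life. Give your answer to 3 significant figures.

185 minutes

Over Δt = 415 − 140 = 275 minutes, the level fell by a factor of 35.9/12.8 ≈ 2.8047.
n = log₂(2.8047) ≈ 1.4878 half-lives, so t½ = 275/1.4878 ≈ 184.83 minutes.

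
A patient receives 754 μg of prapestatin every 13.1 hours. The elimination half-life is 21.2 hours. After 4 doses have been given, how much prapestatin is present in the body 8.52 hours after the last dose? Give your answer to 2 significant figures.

The 4 doses were given 47.82, 34.72, 21.62, 8.52 hours ago.
Total = 754·(1/2)^(47.82/21.2) + 754·(1/2)^(34.72/21.2) + 754·(1/2)^(21.62/21.2) + 754·(1/2)^(8.52/21.2)
      = 157.89 + 242.31 + 371.86 + 570.68 ≈ 1342.7 μg.

1300 μg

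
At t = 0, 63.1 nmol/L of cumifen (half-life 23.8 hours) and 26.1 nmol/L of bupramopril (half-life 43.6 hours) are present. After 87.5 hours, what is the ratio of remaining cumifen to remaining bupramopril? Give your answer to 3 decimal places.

cumifen: 63.1 × (1/2)^(87.5/23.8) = 63.1 × (1/2)^3.6765 ≈ 4.9352 nmol/L.
bupramopril: 26.1 × (1/2)^(87.5/43.6) = 26.1 × (1/2)^2.0069 ≈ 6.494 nmol/L.
Ratio ≈ 4.9352 / 6.494 ≈ 0.75996.

0.760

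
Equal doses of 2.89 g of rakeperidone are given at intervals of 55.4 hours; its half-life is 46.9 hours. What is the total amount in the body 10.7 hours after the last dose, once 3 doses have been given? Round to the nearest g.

The 3 doses were given 121.5, 66.1, 10.7 hours ago.
Total = 2.89·(1/2)^(121.5/46.9) + 2.89·(1/2)^(66.1/46.9) + 2.89·(1/2)^(10.7/46.9)
      = 0.47978 + 1.088 + 2.4673 ≈ 4.0351 g.

4 g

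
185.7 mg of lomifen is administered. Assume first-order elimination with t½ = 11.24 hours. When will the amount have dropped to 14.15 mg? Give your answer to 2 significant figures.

Fraction remaining = 14.15/185.7 ≈ 0.076198.
n = log₂(185.7/14.15) = ln(13.124)/ln 2 ≈ 3.7141 half-lives.
t = n × t½ = 3.7141 × 11.24 ≈ 41.746 hours.

42 hours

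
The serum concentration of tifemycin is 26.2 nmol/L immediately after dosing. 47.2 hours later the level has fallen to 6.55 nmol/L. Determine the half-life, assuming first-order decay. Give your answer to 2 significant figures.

A/A₀ = 6.55/26.2 ≈ 0.25.
n = log₂(4) ≈ 2 half-lives elapsed in 47.2 hours.
t½ = 47.2/2 ≈ 23.6 hours.

24 hours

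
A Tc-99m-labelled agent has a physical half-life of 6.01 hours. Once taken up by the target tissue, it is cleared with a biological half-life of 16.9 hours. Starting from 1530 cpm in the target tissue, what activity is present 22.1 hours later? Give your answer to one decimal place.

48.3 cpm

1/t_eff = 1/t_phys + 1/t_biol = 1/6.01 + 1/16.9 = 0.22556 per hour.
t_eff = 6.01 × 16.9 / (6.01 + 16.9) ≈ 4.4334 hours.
Remaining = 1530 × (1/2)^(22.1/4.4334) = 1530 × (1/2)^4.9849 ≈ 48.316 cpm.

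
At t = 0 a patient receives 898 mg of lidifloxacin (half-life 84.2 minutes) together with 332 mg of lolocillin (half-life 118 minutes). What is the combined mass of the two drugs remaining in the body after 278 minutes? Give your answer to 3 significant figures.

lidifloxacin: 898 × (1/2)^(278/84.2) = 898 × (1/2)^3.3017 ≈ 91.07 mg.
lolocillin: 332 × (1/2)^(278/118) = 332 × (1/2)^2.3559 ≈ 64.853 mg.
Total = 91.07 + 64.853 ≈ 155.92 mg.

156 mg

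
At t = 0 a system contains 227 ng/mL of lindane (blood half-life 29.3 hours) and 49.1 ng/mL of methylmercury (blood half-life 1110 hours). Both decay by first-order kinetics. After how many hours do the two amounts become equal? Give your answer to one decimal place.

Set 227·(1/2)^(t/29.3) = 49.1·(1/2)^(t/1110).
Taking log₂: log₂(227/49.1) = t·(1/29.3 − 1/1110).
log₂(4.6232) = 2.2089; 1/29.3 − 1/1110 = 0.033229.
t = 2.2089 / 0.033229 ≈ 66.475 hours.

66.5 hours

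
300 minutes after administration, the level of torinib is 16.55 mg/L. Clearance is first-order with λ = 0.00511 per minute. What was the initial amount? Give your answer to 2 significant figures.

t½ = ln 2 / λ = 0.69315 / 0.00511 ≈ 135.65 minutes.
Number of half-lives elapsed: n = 300/135.65 ≈ 2.2117.
A₀ = A × 2^n = 16.55 × 2^2.2117 = 16.55 × 4.6321 ≈ 76.66 mg/L.

77 mg/L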